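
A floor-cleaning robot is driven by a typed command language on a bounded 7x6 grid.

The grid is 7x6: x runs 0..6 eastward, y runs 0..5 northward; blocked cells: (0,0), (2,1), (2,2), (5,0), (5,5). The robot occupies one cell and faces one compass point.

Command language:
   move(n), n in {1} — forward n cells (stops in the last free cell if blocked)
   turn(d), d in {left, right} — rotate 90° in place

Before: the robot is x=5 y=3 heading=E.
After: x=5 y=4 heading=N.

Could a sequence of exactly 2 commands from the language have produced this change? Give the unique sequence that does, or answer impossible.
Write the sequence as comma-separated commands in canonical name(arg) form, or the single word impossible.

key: running move(1) before turn(left) would end elsewhere — order is forced
start: x=5 y=3 heading=E
1. turn(left) → x=5 y=3 heading=N
2. move(1) → x=5 y=4 heading=N
all 9 alternatives checked — unique.

turn(left), move(1)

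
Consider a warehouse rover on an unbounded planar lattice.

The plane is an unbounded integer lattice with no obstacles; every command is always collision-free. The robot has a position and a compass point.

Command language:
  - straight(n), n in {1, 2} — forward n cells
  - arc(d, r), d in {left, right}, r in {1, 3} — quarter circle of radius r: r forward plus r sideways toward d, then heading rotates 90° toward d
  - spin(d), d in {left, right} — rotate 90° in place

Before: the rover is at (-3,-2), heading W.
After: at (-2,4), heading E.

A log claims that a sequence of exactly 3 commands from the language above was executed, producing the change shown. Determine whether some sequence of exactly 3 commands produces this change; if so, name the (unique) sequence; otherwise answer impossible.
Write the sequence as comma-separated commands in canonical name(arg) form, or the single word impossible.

arc(right, 3), arc(right, 3), straight(1)

key: running straight(1) before arc(right, 3) would end elsewhere — order is forced
begin: at (-3,-2), heading W
[1] after arc(right, 3): at (-6,1), heading N
[2] after arc(right, 3): at (-3,4), heading E
[3] after straight(1): at (-2,4), heading E
no rival 3-sequence matches.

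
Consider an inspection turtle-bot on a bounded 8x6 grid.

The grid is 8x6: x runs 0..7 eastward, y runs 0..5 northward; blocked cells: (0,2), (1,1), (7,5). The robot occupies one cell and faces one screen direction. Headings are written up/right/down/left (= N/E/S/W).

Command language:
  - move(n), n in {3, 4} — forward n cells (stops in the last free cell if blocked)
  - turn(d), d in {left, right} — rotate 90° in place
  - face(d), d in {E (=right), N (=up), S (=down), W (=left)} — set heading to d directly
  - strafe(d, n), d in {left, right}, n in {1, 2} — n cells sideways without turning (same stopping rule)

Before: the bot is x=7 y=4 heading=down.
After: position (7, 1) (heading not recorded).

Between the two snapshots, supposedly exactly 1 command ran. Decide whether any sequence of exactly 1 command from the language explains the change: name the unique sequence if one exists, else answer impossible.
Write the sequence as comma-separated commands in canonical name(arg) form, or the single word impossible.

t0: x=7 y=4 heading=down
1. move(3) → x=7 y=1 heading=down
no other 1-command option fits: unique.

move(3)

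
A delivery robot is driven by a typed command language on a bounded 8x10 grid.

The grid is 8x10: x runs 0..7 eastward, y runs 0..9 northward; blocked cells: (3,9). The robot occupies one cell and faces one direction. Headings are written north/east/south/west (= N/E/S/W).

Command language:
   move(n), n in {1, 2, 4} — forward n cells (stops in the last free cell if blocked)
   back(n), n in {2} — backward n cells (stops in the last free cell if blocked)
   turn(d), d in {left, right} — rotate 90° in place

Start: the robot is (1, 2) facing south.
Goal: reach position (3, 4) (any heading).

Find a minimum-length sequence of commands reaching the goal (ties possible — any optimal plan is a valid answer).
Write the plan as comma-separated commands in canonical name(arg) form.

back(2), turn(right), back(2)

start: (1, 2) facing south
[1] after back(2): (1, 4) facing south
[2] after turn(right): (1, 4) facing west
[3] after back(2): (3, 4) facing west
nothing shorter than 3 reaches the goal.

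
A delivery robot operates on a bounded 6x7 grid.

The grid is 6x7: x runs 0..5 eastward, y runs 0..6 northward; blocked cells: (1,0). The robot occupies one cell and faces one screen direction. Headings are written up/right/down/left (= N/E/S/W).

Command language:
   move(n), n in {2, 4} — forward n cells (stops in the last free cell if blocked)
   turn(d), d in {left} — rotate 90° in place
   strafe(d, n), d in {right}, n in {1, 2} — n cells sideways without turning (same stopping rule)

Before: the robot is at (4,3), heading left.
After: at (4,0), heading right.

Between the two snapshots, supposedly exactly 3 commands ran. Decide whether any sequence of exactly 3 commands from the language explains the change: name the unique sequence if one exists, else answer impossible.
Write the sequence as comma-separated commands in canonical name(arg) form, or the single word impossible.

turn(left), move(4), turn(left)

key: cell and facing (now E) both changed — the 3 commands mix motion and turning
from: at (4,3), heading left
[1] after turn(left): at (4,3), heading down
[2] after move(4): at (4,0), heading down
[3] after turn(left): at (4,0), heading right
all 125 alternatives checked — unique.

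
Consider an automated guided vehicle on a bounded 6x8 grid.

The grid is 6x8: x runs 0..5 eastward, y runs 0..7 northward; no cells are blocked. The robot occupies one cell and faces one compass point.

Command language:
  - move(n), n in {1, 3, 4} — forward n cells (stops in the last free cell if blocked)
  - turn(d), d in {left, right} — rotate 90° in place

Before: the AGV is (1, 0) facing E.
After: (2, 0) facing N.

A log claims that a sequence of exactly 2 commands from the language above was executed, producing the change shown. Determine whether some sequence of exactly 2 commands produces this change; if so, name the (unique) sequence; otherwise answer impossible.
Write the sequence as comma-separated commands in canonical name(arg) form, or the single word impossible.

key: running turn(left) before move(1) would end elsewhere — order is forced
initial: (1, 0) facing E
[1] after move(1): (2, 0) facing E
[2] after turn(left): (2, 0) facing N
no rival 2-sequence matches.

move(1), turn(left)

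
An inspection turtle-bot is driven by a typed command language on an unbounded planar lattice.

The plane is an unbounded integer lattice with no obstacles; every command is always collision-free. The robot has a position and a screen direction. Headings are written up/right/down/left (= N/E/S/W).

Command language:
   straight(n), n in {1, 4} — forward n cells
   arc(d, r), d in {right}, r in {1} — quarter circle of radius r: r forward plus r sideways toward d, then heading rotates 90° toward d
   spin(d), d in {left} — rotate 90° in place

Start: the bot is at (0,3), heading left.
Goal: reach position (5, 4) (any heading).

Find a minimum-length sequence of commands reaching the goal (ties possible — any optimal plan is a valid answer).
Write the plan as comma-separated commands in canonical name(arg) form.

arc(right, 1), arc(right, 1), straight(4), arc(right, 1)

t0: at (0,3), heading left
step 1 (arc(right, 1)): at (-1,4), heading up
step 2 (arc(right, 1)): at (0,5), heading right
step 3 (straight(4)): at (4,5), heading right
step 4 (arc(right, 1)): at (5,4), heading down
shorter routes all fall short; 4 is best.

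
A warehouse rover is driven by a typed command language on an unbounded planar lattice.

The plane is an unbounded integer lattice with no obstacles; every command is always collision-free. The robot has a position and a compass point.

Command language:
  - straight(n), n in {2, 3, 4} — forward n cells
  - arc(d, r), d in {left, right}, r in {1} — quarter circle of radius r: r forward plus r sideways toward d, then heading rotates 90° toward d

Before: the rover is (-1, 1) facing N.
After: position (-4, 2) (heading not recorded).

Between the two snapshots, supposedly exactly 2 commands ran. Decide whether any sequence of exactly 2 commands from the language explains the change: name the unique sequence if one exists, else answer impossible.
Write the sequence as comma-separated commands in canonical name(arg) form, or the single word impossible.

arc(left, 1), straight(2)

key: running straight(2) before arc(left, 1) would end elsewhere — order is forced
t0: (-1, 1) facing N
1. arc(left, 1) → (-2, 2) facing W
2. straight(2) → (-4, 2) facing W
uniquely the one of 25 2-step routes that fits.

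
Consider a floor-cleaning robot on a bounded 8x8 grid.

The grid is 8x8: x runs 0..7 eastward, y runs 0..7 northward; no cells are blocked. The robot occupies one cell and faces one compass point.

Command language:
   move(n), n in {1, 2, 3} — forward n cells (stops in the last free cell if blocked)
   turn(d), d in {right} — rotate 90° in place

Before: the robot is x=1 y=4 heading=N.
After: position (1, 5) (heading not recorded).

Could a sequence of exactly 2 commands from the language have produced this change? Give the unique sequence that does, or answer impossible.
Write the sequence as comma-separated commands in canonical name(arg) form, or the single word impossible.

move(1), turn(right)

key: running turn(right) before move(1) would end elsewhere — order is forced
t0: x=1 y=4 heading=N
step 1 (move(1)): x=1 y=5 heading=N
step 2 (turn(right)): x=1 y=5 heading=E
uniquely the one of 16 2-step routes that fits.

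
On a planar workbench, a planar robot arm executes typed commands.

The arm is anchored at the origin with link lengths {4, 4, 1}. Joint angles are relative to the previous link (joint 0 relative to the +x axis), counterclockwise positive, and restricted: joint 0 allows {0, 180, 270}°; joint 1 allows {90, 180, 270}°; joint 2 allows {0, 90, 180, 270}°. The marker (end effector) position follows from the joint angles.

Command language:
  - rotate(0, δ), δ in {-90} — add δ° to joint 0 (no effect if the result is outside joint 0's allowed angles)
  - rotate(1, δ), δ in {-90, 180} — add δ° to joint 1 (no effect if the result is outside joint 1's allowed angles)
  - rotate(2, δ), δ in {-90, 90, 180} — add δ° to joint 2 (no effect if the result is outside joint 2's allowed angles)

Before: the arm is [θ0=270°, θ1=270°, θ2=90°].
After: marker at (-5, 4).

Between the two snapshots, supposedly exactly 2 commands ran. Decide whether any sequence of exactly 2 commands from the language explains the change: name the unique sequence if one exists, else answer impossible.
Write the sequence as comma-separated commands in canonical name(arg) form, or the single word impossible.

rotate(0, -90), rotate(0, -90)

begin: [θ0=270°, θ1=270°, θ2=90°]
1. rotate(0, -90) → [θ0=180°, θ1=270°, θ2=90°]
2. rotate(0, -90) → [θ0=180°, θ1=270°, θ2=90°]
all 36 alternatives checked — unique.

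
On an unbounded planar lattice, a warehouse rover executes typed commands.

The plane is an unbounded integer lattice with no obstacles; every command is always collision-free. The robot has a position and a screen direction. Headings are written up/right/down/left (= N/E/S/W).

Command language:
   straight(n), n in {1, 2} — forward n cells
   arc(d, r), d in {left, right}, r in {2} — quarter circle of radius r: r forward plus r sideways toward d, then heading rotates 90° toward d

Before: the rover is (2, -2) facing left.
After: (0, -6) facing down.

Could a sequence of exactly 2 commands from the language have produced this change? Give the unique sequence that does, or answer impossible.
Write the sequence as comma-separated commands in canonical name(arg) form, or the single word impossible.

arc(left, 2), straight(2)

key: running straight(2) before arc(left, 2) would end elsewhere — order is forced
t0: (2, -2) facing left
step 1 (arc(left, 2)): (0, -4) facing down
step 2 (straight(2)): (0, -6) facing down
all 16 alternatives checked — unique.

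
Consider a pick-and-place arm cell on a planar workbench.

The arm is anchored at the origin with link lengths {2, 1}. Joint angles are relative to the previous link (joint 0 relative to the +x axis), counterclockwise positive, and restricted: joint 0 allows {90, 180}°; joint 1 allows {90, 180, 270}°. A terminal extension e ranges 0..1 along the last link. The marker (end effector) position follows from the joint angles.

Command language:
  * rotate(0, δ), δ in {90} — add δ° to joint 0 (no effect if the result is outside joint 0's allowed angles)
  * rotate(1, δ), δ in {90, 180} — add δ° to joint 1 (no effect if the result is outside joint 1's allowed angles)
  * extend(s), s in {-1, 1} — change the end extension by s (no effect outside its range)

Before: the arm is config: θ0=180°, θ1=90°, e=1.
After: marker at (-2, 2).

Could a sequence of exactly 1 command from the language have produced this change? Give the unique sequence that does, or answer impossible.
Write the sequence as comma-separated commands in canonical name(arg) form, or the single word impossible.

rotate(1, 180)

start: config: θ0=180°, θ1=90°, e=1
1. rotate(1, 180) → config: θ0=180°, θ1=270°, e=1
uniquely the one of 5 1-step routes that fits.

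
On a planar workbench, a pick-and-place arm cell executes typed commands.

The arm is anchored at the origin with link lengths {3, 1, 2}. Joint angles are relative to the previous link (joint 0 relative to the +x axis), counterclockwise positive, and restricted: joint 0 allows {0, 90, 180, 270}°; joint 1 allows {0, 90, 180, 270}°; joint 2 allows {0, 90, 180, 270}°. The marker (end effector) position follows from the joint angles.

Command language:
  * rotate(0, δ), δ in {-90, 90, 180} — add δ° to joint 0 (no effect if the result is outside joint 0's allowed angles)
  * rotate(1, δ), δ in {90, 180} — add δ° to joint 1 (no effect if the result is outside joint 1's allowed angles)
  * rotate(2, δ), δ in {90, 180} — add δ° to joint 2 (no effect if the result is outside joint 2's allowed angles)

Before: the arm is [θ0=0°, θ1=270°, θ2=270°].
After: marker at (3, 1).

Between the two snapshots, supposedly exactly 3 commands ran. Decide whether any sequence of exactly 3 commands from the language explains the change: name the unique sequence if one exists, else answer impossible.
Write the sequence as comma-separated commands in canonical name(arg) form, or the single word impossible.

begin: [θ0=0°, θ1=270°, θ2=270°]
t=1 rotate(2, 90) ⇒ [θ0=0°, θ1=270°, θ2=0°]
t=2 rotate(2, 90) ⇒ [θ0=0°, θ1=270°, θ2=90°]
t=3 rotate(2, 90) ⇒ [θ0=0°, θ1=270°, θ2=180°]
no other 3-command option fits: unique.

rotate(2, 90), rotate(2, 90), rotate(2, 90)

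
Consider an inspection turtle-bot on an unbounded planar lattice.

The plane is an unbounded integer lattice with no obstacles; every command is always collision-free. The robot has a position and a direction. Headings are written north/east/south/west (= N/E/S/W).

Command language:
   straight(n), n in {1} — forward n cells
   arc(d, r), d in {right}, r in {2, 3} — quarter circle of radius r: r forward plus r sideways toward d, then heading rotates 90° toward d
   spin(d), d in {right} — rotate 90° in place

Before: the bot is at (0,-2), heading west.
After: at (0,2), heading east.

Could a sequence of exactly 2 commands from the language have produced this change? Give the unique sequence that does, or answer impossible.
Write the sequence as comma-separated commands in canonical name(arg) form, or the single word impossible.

arc(right, 2), arc(right, 2)

key: position moved to (0,2) AND the heading swung to E — translation plus rotation needed
start: at (0,-2), heading west
[1] after arc(right, 2): at (-2,0), heading north
[2] after arc(right, 2): at (0,2), heading east
uniquely the one of 16 2-step routes that fits.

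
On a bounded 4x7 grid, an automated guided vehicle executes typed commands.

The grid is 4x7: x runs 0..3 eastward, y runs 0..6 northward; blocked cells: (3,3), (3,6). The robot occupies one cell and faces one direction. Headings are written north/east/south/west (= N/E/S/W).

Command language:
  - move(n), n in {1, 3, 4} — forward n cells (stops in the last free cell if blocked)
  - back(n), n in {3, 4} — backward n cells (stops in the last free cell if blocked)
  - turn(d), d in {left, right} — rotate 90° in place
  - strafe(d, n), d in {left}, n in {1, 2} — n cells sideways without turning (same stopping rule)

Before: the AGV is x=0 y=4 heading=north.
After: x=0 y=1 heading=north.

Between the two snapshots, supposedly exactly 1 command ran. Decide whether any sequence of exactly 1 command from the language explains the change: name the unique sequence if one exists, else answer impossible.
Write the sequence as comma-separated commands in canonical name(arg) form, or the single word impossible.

key: heading stays N — the single command does not turn
initial: x=0 y=4 heading=north
[1] after back(3): x=0 y=1 heading=north
uniquely the one of 9 1-step routes that fits.

back(3)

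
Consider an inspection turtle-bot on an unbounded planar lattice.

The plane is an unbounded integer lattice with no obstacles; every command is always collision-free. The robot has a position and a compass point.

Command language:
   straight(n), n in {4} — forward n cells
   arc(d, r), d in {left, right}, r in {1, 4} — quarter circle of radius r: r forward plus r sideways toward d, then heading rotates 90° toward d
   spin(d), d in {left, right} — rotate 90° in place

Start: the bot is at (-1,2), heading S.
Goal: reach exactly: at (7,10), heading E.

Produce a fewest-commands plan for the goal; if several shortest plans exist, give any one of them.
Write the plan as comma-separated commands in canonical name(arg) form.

begin: at (-1,2), heading S
t=1 spin(left) ⇒ at (-1,2), heading E
t=2 arc(left, 4) ⇒ at (3,6), heading N
t=3 arc(right, 4) ⇒ at (7,10), heading E
shorter routes all fall short; 3 is best.

spin(left), arc(left, 4), arc(right, 4)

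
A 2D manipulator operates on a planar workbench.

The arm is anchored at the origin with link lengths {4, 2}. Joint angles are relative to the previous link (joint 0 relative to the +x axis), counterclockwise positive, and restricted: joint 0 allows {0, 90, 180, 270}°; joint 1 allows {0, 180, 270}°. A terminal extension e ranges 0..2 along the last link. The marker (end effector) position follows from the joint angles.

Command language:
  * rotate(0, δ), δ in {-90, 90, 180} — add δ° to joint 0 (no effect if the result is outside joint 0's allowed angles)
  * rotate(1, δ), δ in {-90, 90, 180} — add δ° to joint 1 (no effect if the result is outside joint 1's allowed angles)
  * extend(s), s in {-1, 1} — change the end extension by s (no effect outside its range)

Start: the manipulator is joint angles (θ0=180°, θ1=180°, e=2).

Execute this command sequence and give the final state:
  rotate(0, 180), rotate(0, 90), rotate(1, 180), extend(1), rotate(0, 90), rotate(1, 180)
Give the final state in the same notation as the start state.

joint angles (θ0=180°, θ1=180°, e=2)

start: joint angles (θ0=180°, θ1=180°, e=2)
1. rotate(0, 180) → joint angles (θ0=0°, θ1=180°, e=2)
2. rotate(0, 90) → joint angles (θ0=90°, θ1=180°, e=2)
3. rotate(1, 180) → joint angles (θ0=90°, θ1=0°, e=2)
4. extend(1) → joint angles (θ0=90°, θ1=0°, e=2)
5. rotate(0, 90) → joint angles (θ0=180°, θ1=0°, e=2)
6. rotate(1, 180) → joint angles (θ0=180°, θ1=180°, e=2)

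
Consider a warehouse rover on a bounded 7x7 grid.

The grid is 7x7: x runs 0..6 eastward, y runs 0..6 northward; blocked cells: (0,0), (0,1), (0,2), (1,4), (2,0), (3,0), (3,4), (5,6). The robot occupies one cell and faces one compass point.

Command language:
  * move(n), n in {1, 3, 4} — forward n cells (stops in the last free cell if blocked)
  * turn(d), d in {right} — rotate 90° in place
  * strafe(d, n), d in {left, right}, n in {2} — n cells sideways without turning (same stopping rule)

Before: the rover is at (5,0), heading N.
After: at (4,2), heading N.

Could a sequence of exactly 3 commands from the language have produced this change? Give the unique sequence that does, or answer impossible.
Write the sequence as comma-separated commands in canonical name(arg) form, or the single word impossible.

key: still facing N at the end — nothing in the sequence rotates
t0: at (5,0), heading N
1. strafe(left, 2) → at (4,0), heading N
2. move(1) → at (4,1), heading N
3. move(1) → at (4,2), heading N
no rival 3-sequence matches.

strafe(left, 2), move(1), move(1)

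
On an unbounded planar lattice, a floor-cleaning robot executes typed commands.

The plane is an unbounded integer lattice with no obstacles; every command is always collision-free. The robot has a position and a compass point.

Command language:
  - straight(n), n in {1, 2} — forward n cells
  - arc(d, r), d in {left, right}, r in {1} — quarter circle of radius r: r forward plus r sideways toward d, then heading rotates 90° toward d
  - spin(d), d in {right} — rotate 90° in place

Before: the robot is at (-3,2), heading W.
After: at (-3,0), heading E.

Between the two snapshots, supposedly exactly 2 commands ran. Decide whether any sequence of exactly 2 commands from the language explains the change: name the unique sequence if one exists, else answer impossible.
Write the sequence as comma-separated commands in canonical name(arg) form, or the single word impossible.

arc(left, 1), arc(left, 1)

key: position moved to (-3,0) AND the heading swung to E — translation plus rotation needed
t0: at (-3,2), heading W
step 1 (arc(left, 1)): at (-4,1), heading S
step 2 (arc(left, 1)): at (-3,0), heading E
uniquely the one of 25 2-step routes that fits.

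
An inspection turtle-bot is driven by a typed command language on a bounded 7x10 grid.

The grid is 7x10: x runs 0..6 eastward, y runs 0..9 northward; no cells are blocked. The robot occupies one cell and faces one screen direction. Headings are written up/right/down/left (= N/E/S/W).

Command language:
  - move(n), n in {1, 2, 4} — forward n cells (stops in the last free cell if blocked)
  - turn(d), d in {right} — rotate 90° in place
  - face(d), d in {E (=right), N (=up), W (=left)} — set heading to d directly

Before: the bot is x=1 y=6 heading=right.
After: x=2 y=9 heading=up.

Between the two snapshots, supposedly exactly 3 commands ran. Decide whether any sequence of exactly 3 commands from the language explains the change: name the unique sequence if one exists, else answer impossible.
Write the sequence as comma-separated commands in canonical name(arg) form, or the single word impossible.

move(1), face(N), move(4)

key: running move(4) before move(1) would end elsewhere — order is forced
t0: x=1 y=6 heading=right
[1] after move(1): x=2 y=6 heading=right
[2] after face(N): x=2 y=6 heading=up
[3] after move(4): x=2 y=9 heading=up
all 343 alternatives checked — unique.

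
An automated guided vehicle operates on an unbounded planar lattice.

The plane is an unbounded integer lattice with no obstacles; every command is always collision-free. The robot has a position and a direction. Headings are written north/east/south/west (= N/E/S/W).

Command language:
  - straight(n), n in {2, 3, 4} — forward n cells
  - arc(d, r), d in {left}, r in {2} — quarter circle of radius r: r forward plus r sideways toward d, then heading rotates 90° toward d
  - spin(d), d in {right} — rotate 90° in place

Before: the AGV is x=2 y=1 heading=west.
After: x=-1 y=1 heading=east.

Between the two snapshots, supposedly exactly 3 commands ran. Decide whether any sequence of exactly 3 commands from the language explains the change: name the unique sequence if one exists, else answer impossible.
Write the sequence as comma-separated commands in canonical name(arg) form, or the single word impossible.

key: order matters: swapping straight(3) and spin(right) lands elsewhere
begin: x=2 y=1 heading=west
1. straight(3) → x=-1 y=1 heading=west
2. spin(right) → x=-1 y=1 heading=north
3. spin(right) → x=-1 y=1 heading=east
no rival 3-sequence matches.

straight(3), spin(right), spin(right)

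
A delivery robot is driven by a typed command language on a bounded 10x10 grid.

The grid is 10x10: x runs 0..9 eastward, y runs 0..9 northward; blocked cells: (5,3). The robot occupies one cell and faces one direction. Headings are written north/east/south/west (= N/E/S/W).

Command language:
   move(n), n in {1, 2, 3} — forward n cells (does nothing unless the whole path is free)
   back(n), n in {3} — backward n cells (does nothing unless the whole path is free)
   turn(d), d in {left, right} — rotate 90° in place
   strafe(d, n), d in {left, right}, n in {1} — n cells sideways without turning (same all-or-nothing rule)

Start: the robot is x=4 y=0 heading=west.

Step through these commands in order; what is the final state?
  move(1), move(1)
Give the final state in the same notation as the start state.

x=2 y=0 heading=west

t0: x=4 y=0 heading=west
t=1 move(1) ⇒ x=3 y=0 heading=west
t=2 move(1) ⇒ x=2 y=0 heading=west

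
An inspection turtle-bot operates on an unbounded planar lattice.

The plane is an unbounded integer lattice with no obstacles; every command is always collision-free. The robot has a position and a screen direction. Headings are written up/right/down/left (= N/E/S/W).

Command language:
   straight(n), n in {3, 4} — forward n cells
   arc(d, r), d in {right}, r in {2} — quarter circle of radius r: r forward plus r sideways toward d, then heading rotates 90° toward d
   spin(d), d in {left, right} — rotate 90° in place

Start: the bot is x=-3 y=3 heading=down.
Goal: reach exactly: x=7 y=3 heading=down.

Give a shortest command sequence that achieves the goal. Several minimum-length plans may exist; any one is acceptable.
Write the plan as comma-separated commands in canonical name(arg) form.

spin(left), straight(3), straight(3), straight(4), spin(right)

begin: x=-3 y=3 heading=down
step 1 (spin(left)): x=-3 y=3 heading=right
step 2 (straight(3)): x=0 y=3 heading=right
step 3 (straight(3)): x=3 y=3 heading=right
step 4 (straight(4)): x=7 y=3 heading=right
step 5 (spin(right)): x=7 y=3 heading=down
no 4-step plan works, so 5 is optimal.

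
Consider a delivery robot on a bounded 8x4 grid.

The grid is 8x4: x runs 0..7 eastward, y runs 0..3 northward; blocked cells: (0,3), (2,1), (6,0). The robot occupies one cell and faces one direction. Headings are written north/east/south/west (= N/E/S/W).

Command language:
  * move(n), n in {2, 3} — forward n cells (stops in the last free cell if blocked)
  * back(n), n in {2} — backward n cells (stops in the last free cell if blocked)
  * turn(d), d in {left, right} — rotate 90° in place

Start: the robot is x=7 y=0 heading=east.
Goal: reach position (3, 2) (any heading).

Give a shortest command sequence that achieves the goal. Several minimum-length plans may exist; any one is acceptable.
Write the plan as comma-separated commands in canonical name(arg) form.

t0: x=7 y=0 heading=east
[1] after turn(left): x=7 y=0 heading=north
[2] after move(2): x=7 y=2 heading=north
[3] after turn(left): x=7 y=2 heading=west
[4] after move(2): x=5 y=2 heading=west
[5] after move(2): x=3 y=2 heading=west
no 4-step plan works, so 5 is optimal.

turn(left), move(2), turn(left), move(2), move(2)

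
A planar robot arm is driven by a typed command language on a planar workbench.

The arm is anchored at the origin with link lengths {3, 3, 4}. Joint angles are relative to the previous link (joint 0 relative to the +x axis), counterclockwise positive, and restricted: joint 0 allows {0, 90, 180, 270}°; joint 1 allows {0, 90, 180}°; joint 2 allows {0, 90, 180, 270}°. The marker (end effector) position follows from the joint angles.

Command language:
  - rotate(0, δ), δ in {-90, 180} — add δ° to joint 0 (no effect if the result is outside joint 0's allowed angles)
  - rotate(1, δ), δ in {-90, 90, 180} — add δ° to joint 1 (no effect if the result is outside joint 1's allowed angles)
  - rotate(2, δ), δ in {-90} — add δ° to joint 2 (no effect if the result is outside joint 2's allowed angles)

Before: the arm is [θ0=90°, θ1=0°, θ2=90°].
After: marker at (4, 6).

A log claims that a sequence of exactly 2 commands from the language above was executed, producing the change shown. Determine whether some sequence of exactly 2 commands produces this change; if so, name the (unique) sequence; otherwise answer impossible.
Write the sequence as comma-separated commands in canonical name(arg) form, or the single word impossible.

t0: [θ0=90°, θ1=0°, θ2=90°]
1. rotate(2, -90) → [θ0=90°, θ1=0°, θ2=0°]
2. rotate(2, -90) → [θ0=90°, θ1=0°, θ2=270°]
no rival 2-sequence matches.

rotate(2, -90), rotate(2, -90)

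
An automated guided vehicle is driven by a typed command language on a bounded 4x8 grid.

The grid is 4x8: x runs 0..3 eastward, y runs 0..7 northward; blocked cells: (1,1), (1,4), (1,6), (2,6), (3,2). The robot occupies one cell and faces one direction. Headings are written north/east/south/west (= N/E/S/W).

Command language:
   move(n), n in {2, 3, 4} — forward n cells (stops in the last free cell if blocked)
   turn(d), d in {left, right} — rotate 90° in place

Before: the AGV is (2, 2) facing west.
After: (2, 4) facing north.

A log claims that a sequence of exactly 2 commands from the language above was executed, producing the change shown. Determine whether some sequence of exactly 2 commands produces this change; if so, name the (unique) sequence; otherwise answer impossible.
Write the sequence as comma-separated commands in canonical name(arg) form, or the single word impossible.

key: running move(2) before turn(right) would end elsewhere — order is forced
begin: (2, 2) facing west
t=1 turn(right) ⇒ (2, 2) facing north
t=2 move(2) ⇒ (2, 4) facing north
all 25 alternatives checked — unique.

turn(right), move(2)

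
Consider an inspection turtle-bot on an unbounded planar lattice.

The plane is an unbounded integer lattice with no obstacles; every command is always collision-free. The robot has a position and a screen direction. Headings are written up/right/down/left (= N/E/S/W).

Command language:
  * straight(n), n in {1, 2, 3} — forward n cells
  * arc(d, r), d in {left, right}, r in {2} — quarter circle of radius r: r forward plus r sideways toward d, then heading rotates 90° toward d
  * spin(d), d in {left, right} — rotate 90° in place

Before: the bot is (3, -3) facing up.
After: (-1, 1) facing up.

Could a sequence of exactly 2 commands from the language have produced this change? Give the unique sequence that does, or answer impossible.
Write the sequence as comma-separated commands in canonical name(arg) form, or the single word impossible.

arc(left, 2), arc(right, 2)

key: heading stays N — rotations cancel among the 2 commands
t0: (3, -3) facing up
step 1 (arc(left, 2)): (1, -1) facing left
step 2 (arc(right, 2)): (-1, 1) facing up
uniquely the one of 49 2-step routes that fits.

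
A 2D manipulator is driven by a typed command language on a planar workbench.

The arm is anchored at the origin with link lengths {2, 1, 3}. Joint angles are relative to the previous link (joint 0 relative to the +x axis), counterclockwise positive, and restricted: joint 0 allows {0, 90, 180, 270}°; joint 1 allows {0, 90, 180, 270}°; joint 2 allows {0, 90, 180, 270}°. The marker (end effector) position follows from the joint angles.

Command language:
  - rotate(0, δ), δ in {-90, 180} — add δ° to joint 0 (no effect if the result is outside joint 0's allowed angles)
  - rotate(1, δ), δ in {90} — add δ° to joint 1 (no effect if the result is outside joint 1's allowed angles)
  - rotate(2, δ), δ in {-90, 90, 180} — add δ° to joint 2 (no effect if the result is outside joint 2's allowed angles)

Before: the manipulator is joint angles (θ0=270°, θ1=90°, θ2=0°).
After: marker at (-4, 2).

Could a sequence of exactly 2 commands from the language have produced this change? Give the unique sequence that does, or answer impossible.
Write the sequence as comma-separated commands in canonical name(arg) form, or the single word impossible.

from: joint angles (θ0=270°, θ1=90°, θ2=0°)
step 1 (rotate(0, -90)): joint angles (θ0=180°, θ1=90°, θ2=0°)
step 2 (rotate(0, -90)): joint angles (θ0=90°, θ1=90°, θ2=0°)
uniquely the one of 36 2-step routes that fits.

rotate(0, -90), rotate(0, -90)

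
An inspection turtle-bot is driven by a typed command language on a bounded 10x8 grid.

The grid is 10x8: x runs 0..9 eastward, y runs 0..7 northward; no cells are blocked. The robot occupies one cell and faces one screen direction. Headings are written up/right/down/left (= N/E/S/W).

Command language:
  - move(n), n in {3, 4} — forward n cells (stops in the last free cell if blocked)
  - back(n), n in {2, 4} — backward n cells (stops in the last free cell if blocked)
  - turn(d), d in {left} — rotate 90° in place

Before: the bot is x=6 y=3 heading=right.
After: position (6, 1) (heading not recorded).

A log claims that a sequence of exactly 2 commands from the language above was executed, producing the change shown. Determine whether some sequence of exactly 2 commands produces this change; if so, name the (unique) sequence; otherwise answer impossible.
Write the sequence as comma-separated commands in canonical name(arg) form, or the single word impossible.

key: running back(2) before turn(left) would end elsewhere — order is forced
start: x=6 y=3 heading=right
1. turn(left) → x=6 y=3 heading=up
2. back(2) → x=6 y=1 heading=up
uniquely the one of 25 2-step routes that fits.

turn(left), back(2)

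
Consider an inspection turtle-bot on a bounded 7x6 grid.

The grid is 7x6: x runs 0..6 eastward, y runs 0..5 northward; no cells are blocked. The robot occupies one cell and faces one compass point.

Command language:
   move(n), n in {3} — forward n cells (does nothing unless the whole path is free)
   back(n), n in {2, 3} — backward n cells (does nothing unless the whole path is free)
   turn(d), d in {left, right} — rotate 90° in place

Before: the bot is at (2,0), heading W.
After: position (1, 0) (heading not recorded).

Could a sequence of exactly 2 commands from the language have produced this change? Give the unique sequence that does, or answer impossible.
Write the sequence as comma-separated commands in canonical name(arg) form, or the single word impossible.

back(2), move(3)

key: order matters: swapping back(2) and move(3) lands elsewhere
t0: at (2,0), heading W
1. back(2) → at (4,0), heading W
2. move(3) → at (1,0), heading W
no rival 2-sequence matches.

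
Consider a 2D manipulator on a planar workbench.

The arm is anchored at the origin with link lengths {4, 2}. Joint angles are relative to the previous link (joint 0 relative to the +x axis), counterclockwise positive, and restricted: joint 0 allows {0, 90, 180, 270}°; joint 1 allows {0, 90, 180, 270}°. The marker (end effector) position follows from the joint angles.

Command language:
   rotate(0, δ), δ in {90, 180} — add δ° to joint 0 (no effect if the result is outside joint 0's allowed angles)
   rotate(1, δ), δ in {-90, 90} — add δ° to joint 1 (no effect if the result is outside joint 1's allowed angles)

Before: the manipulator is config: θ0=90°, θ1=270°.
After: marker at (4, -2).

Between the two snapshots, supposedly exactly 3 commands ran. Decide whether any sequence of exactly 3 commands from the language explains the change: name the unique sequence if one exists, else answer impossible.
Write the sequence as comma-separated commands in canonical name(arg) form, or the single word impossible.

rotate(0, 90), rotate(0, 90), rotate(0, 90)

start: config: θ0=90°, θ1=270°
[1] after rotate(0, 90): config: θ0=180°, θ1=270°
[2] after rotate(0, 90): config: θ0=270°, θ1=270°
[3] after rotate(0, 90): config: θ0=0°, θ1=270°
no rival 3-sequence matches.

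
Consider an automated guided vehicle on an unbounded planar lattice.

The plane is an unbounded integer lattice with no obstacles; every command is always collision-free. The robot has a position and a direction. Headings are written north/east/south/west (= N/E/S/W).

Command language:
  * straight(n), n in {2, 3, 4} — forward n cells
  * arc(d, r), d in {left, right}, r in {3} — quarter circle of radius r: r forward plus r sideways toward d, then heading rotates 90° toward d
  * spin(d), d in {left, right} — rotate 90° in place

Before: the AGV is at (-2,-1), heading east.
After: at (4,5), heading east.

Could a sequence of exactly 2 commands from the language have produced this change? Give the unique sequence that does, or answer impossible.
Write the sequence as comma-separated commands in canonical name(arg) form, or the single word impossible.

key: running arc(right, 3) before arc(left, 3) would end elsewhere — order is forced
initial: at (-2,-1), heading east
t=1 arc(left, 3) ⇒ at (1,2), heading north
t=2 arc(right, 3) ⇒ at (4,5), heading east
all 49 alternatives checked — unique.

arc(left, 3), arc(right, 3)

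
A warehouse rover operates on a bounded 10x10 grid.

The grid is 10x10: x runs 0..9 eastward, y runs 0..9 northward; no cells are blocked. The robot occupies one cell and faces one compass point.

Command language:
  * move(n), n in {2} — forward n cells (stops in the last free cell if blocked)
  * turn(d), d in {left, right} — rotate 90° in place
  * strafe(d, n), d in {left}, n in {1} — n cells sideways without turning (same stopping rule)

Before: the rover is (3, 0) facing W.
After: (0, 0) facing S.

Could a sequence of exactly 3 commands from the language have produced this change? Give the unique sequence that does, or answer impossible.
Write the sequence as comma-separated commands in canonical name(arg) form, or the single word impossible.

key: the second move(2) runs into the grid edge before its full distance
start: (3, 0) facing W
[1] after move(2): (1, 0) facing W
[2] after move(2): (0, 0) facing W
[3] after turn(left): (0, 0) facing S
no rival 3-sequence matches.

move(2), move(2), turn(left)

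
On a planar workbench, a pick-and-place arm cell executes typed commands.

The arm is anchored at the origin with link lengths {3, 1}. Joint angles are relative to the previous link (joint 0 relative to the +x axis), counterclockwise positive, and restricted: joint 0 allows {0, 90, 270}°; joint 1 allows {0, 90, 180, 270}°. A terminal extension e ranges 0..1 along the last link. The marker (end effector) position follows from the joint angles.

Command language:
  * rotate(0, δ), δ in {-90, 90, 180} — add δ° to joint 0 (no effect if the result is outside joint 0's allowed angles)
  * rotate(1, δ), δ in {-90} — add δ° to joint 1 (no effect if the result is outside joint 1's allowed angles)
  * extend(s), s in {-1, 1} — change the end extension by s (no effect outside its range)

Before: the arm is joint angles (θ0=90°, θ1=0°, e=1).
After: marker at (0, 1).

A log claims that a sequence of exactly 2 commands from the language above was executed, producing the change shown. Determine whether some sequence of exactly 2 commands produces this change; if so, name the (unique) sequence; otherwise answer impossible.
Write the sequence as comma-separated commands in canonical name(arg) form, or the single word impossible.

rotate(1, -90), rotate(1, -90)

start: joint angles (θ0=90°, θ1=0°, e=1)
1. rotate(1, -90) → joint angles (θ0=90°, θ1=270°, e=1)
2. rotate(1, -90) → joint angles (θ0=90°, θ1=180°, e=1)
no other 2-command option fits: unique.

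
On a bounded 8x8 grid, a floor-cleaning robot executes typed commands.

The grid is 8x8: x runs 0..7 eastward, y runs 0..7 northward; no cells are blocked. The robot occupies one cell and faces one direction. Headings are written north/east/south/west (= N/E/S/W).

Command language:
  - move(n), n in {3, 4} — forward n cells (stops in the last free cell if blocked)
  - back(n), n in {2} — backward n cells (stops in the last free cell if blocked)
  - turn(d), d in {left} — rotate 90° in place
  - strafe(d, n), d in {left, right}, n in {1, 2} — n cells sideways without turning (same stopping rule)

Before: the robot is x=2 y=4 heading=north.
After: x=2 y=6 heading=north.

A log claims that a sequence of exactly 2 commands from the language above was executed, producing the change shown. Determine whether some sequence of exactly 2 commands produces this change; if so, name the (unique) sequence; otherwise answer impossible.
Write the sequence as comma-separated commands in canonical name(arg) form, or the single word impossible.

back(2), move(4)

key: order matters: swapping back(2) and move(4) lands elsewhere
begin: x=2 y=4 heading=north
step 1 (back(2)): x=2 y=2 heading=north
step 2 (move(4)): x=2 y=6 heading=north
all 64 alternatives checked — unique.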